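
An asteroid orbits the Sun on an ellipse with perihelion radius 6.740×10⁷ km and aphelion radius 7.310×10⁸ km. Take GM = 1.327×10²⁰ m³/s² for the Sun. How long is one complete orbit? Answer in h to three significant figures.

T ≈ 38200 h

Semi-major axis a = (r_p + r_a)/2 = (6.7400×10⁷ + 7.3100×10⁸)/2 = 3.9920×10⁸ km = 3.992×10¹¹ m.
By Kepler's third law T = 2π√(a³/μ) = 2π × 2.190×10⁷ = 1.376×10⁸ s.
= 38210 h.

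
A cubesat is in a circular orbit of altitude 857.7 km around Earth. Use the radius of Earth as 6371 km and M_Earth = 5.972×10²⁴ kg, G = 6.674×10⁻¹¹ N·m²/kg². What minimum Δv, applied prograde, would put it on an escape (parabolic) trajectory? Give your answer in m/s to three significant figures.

Δv ≈ 3080 m/s

μ = GM = 6.674×10⁻¹¹ × 5.972×10²⁴ = 3.986×10¹⁴ m³/s².
r = 6371 + 857.7 = 7228.7 km = 7.2287×10⁶ m.
Circular speed v_c = √(μ/r) = 7425 m/s.
Escape speed v_esc = √(2μ/r) = √2 × v_c = 10500 m/s.
Δv = v_esc − v_c = 3076 m/s.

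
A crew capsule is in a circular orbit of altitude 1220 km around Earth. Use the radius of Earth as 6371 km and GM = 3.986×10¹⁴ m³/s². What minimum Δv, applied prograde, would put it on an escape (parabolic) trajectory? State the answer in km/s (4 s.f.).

Δv ≈ 3.002 km/s

r = 6371 + 1220 = 7591.0 km = 7.5910×10⁶ m.
Circular speed v_c = √(μ/r) = 7246 m/s.
Escape speed v_esc = √(2μ/r) = √2 × v_c = 10250 m/s.
Δv = v_esc − v_c = 3002 m/s = 3.002 km/s.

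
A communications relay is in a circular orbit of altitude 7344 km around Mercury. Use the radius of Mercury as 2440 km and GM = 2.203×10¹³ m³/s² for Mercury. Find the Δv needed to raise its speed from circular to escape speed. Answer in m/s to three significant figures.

r = 2440 + 7344 = 9784.0 km = 9.7840×10⁶ m.
Circular speed v_c = √(μ/r) = 1501 m/s.
Escape speed v_esc = √(2μ/r) = √2 × v_c = 2122 m/s.
Δv = v_esc − v_c = 621.5 m/s.

Δv ≈ 622 m/s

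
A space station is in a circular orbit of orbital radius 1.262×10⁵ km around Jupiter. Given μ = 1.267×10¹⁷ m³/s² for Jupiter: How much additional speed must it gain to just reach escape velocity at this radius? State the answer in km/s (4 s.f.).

r = 1.262×10⁵ km = 1.262×10⁸ m.
Circular speed v_c = √(μ/r) = 31690 m/s.
Escape speed v_esc = √(2μ/r) = √2 × v_c = 44810 m/s.
Δv = v_esc − v_c = 13120 m/s = 13.12 km/s.

Δv ≈ 13.12 km/s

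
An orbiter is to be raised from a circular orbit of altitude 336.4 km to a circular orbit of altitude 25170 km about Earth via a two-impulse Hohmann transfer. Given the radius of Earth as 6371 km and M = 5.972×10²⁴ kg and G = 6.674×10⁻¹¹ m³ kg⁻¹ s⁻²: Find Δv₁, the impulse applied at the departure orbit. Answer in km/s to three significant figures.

Δv ≈ 2.19 km/s

μ = GM = 6.674×10⁻¹¹ × 5.972×10²⁴ = 3.986×10¹⁴ m³/s².
r₁ = 6371 + 336.4 = 6707.4 km = 6.7074×10⁶ m.
r₂ = 6371 + 25170 = 31541 km = 3.1541×10⁷ m.
Transfer ellipse a_t = (r₁ + r₂)/2 = 1.912×10⁷ m.
At r₁: circular v_c1 = √(μ/r₁) = 7709 m/s; transfer-perigee v_p = √[μ(2/r₁ − 1/a_t)] = 9900 m/s.
Δv₁ = v_p − v_c1 = 2191 m/s.
= 2.191 km/s.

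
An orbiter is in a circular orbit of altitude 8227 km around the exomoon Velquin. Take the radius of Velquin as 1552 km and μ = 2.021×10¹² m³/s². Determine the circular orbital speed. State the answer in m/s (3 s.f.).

r = 1552 + 8227 = 9779.0 km = 9.7790×10⁶ m.
For a circular orbit v = √(μ/r) = √(2.021×10¹² / 9.779×10⁶) = √(2.067×10⁵) = 454.6 m/s.

v ≈ 455 m/s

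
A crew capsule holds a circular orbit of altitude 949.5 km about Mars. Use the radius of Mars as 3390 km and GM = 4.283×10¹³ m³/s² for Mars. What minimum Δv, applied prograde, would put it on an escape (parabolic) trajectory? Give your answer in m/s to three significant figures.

r = 3390 + 949.5 = 4339.5 km = 4.3395×10⁶ m.
Circular speed v_c = √(μ/r) = 3142 m/s.
Escape speed v_esc = √(2μ/r) = √2 × v_c = 4443 m/s.
Δv = v_esc − v_c = 1301 m/s.

Δv ≈ 1300 m/s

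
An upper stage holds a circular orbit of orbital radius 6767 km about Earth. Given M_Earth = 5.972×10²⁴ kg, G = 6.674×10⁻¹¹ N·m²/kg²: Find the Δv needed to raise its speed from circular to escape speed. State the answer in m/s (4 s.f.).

μ = GM = 6.674×10⁻¹¹ × 5.972×10²⁴ = 3.986×10¹⁴ m³/s².
r = 6767 km = 6.767×10⁶ m.
Circular speed v_c = √(μ/r) = 7675 m/s.
Escape speed v_esc = √(2μ/r) = √2 × v_c = 10850 m/s.
Δv = v_esc − v_c = 3179 m/s.

Δv ≈ 3179 m/s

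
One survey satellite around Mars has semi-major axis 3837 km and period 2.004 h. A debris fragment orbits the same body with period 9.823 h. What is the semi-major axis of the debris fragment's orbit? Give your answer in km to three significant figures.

a₂ ≈ 11100 km

Kepler's third law: a³ ∝ T², so a₂ = a₁ (T₂/T₁)^(2/3).
T₂/T₁ = 4.902, (T₂/T₁)^(2/3) = 2.886.
a₂ = 3837 × 2.886 = 11070 km.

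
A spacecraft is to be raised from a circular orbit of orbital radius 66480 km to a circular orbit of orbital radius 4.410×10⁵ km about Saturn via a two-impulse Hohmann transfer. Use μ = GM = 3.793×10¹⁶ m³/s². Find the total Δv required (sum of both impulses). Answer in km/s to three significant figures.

r₁ = 66480 km = 6.648×10⁷ m.
r₂ = 4.410×10⁵ km = 4.410×10⁸ m.
Transfer ellipse a_t = (r₁ + r₂)/2 = 2.537×10⁸ m.
At r₁: circular v_c1 = √(μ/r₁) = 23890 m/s; transfer-perikrone v_p = √[μ(2/r₁ − 1/a_t)] = 31490 m/s.
Δv₁ = v_p − v_c1 = 7604 m/s.
At r₂: circular v_c2 = √(μ/r₂) = 9274 m/s; transfer-apokrone v_a = √[μ(2/r₂ − 1/a_t)] = 4747 m/s.
Δv₂ = v_c2 − v_a = 4527 m/s.
Total Δv = Δv₁ + Δv₂ = 12130 m/s = 12.13 km/s.

Δv_total ≈ 12.1 km/s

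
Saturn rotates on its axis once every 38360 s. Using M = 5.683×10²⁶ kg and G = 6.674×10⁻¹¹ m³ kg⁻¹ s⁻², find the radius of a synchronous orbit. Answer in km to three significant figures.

μ = GM = 6.674×10⁻¹¹ × 5.683×10²⁶ = 3.793×10¹⁶ m³/s².
A synchronous orbit has period T, so by Kepler's third law a = (μT²/4π²)^(1/3).
μT²/4π² = 3.793×10¹⁶ × (3.836×10⁴)² / 39.48 = 1.414×10²⁴ m³.
a = 1.122×10⁸ m = 1.1223×10⁵ km.

r_sync ≈ 1.12×10⁵ km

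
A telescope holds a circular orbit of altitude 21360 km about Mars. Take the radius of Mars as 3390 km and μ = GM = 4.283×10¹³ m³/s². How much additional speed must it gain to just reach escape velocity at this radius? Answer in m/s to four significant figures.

Δv ≈ 544.9 m/s

r = 3390 + 21360 = 24750 km = 2.4750×10⁷ m.
Circular speed v_c = √(μ/r) = 1315 m/s.
Escape speed v_esc = √(2μ/r) = √2 × v_c = 1860 m/s.
Δv = v_esc − v_c = 544.9 m/s.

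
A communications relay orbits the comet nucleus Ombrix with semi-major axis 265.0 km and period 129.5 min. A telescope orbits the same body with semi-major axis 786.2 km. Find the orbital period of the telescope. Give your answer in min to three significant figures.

Kepler's third law: T² ∝ a³, so T₂ = T₁ (a₂/a₁)^(3/2).
a₂/a₁ = 2.967, (a₂/a₁)^(3/2) = 5.110.
T₂ = 129.5 × 5.110 = 661.8 min.

T₂ ≈ 662 min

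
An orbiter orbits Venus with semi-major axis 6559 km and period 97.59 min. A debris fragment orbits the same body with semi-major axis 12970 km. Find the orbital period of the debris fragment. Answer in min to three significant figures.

Kepler's third law: T² ∝ a³, so T₂ = T₁ (a₂/a₁)^(3/2).
a₂/a₁ = 1.977, (a₂/a₁)^(3/2) = 2.781.
T₂ = 97.59 × 2.781 = 271.4 min.

T₂ ≈ 271 min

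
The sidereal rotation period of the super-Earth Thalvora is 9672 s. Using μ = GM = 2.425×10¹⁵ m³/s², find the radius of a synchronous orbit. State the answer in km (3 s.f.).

r_sync ≈ 17900 km

A synchronous orbit has period T, so by Kepler's third law a = (μT²/4π²)^(1/3).
μT²/4π² = 2.425×10¹⁵ × (9.672×10³)² / 39.48 = 5.746×10²¹ m³.
a = 1.791×10⁷ m = 17911 km.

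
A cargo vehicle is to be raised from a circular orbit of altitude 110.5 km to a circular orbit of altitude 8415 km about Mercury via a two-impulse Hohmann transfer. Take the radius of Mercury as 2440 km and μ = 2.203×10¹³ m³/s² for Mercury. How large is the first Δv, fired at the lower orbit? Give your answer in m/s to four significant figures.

Δv ≈ 801.1 m/s

r₁ = 2440 + 110.5 = 2550.5 km = 2.5505×10⁶ m.
r₂ = 2440 + 8415 = 10855 km = 1.0855×10⁷ m.
Transfer ellipse a_t = (r₁ + r₂)/2 = 6.703×10⁶ m.
At r₁: circular v_c1 = √(μ/r₁) = 2939 m/s; transfer-periherm v_p = √[μ(2/r₁ − 1/a_t)] = 3740 m/s.
Δv₁ = v_p − v_c1 = 801.1 m/s.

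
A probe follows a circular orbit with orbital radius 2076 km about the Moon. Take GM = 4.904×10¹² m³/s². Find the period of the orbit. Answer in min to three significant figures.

T ≈ 141 min

r = 2076 km = 2.076×10⁶ m.
Kepler's third law: T = 2π√(r³/μ) = 2π√((2.076×10⁶)³ / 4.904×10¹²).
r³/μ = 1.824×10⁶ s², so T = 2π × 1.351×10³ = 8.487×10³ s.
Converting: 8.487×10³ s ÷ 60.00 = 141.4 min.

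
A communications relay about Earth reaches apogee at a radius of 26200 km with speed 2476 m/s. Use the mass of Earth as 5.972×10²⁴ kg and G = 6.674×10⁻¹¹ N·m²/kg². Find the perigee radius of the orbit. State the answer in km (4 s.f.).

μ = GM = 6.674×10⁻¹¹ × 5.972×10²⁴ = 3.986×10¹⁴ m³/s².
r_a = 2.620×10⁷ m.
Specific energy ε = v²/2 − μ/r = -1.215×10⁷ J/kg, so a = −μ/(2ε) = 1.641×10⁷ m.
The apsides satisfy r_p + r_a = 2a, so the perigee radius is 2a − r_a = 6.611×10⁶ m = 6611.4 km.

perigee radius ≈ 6611 km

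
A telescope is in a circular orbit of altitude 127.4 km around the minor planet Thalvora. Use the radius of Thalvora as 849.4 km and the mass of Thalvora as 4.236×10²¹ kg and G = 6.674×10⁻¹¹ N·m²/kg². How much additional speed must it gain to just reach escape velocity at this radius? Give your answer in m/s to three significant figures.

Δv ≈ 223 m/s

μ = GM = 6.674×10⁻¹¹ × 4.236×10²¹ = 2.827×10¹¹ m³/s².
r = 849.4 + 127.4 = 976.80 km = 9.7680×10⁵ m.
Circular speed v_c = √(μ/r) = 538.0 m/s.
Escape speed v_esc = √(2μ/r) = √2 × v_c = 760.8 m/s.
Δv = v_esc − v_c = 222.8 m/s.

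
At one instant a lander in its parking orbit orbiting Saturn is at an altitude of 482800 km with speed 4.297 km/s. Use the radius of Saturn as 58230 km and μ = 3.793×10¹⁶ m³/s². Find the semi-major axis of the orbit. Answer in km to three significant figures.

a ≈ 3.12×10⁵ km

r = 58230 + 482800 = 5.4103×10⁵ km = 5.410×10⁸ m.
Specific orbital energy ε = v²/2 − μ/r = (4297)²/2 − 3.793×10¹⁶/5.410×10⁸ = -6.087×10⁷ J/kg.
Since ε = −μ/(2a), a = −μ/(2ε) = 3.115×10⁸ m = 3.1154×10⁵ km.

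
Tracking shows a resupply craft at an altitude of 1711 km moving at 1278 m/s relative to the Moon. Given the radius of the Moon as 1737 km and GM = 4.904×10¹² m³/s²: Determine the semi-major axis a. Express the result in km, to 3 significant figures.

r = 1737 + 1711 = 3448.0 km = 3.448×10⁶ m.
Specific orbital energy ε = v²/2 − μ/r = (1278)²/2 − 4.904×10¹²/3.448×10⁶ = -6.056×10⁵ J/kg.
Since ε = −μ/(2a), a = −μ/(2ε) = 4.049×10⁶ m = 4048.7 km.

a ≈ 4050 km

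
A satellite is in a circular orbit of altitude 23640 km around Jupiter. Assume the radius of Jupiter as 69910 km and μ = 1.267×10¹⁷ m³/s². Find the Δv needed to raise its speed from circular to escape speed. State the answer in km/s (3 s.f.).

Δv ≈ 15.2 km/s

r = 69910 + 23640 = 93550 km = 9.3550×10⁷ m.
Circular speed v_c = √(μ/r) = 36800 m/s.
Escape speed v_esc = √(2μ/r) = √2 × v_c = 52050 m/s.
Δv = v_esc − v_c = 15240 m/s = 15.24 km/s.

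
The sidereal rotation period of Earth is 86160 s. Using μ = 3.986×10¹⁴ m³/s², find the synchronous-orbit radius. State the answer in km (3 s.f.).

r_sync ≈ 42200 km

A synchronous orbit has period T, so by Kepler's third law a = (μT²/4π²)^(1/3).
μT²/4π² = 3.986×10¹⁴ × (8.616×10⁴)² / 39.48 = 7.495×10²² m³.
a = 4.216×10⁷ m = 42163 km.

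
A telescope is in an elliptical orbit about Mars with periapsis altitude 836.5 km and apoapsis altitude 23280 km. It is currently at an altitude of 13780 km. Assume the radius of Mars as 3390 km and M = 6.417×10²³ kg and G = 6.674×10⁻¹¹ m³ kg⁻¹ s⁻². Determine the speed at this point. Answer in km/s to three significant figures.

v ≈ 1.49 km/s

μ = GM = 6.674×10⁻¹¹ × 6.417×10²³ = 4.283×10¹³ m³/s².
r_p = 3390 + 836.5 = 4226.5 km = 4.2265×10⁶ m.
r_a = 3390 + 23280 = 26670 km = 2.6670×10⁷ m.
r = 3390 + 13780 = 17170 km = 1.717×10⁷ m.
Semi-major axis a = (r_p + r_a)/2 = 15448 km = 1.545×10⁷ m.
Vis-viva: v² = μ(2/r − 1/a) = 4.283×10¹³ × (1.165×10⁻⁷ − 6.473×10⁻⁸) = 2.216×10⁶ m²/s².
v = 1489 m/s = 1.489 km/s.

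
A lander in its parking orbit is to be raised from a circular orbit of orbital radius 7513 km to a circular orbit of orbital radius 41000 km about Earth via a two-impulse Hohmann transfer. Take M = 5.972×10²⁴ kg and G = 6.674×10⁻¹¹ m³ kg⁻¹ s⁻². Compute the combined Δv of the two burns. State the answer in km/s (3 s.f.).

μ = GM = 6.674×10⁻¹¹ × 5.972×10²⁴ = 3.986×10¹⁴ m³/s².
r₁ = 7513 km = 7.513×10⁶ m.
r₂ = 41000 km = 4.100×10⁷ m.
Transfer ellipse a_t = (r₁ + r₂)/2 = 2.426×10⁷ m.
At r₁: circular v_c1 = √(μ/r₁) = 7284 m/s; transfer-perigee v_p = √[μ(2/r₁ − 1/a_t)] = 9469 m/s.
Δv₁ = v_p − v_c1 = 2186 m/s.
At r₂: circular v_c2 = √(μ/r₂) = 3118 m/s; transfer-apogee v_a = √[μ(2/r₂ − 1/a_t)] = 1735 m/s.
Δv₂ = v_c2 − v_a = 1383 m/s.
Total Δv = Δv₁ + Δv₂ = 3569 m/s = 3.569 km/s.

Δv_total ≈ 3.57 km/s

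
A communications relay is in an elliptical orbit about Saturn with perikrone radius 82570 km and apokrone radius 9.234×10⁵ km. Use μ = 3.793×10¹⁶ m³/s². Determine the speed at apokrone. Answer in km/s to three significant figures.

v ≈ 2.60 km/s

Semi-major axis a = (r_p + r_a)/2 = 5.0298×10⁵ km = 5.030×10⁸ m.
Vis-viva: v² = μ(2/r − 1/a) = 3.793×10¹⁶ × (2.166×10⁻⁹ − 1.988×10⁻⁹) = 6.743×10⁶ m²/s².
v = 2597 m/s = 2.597 km/s.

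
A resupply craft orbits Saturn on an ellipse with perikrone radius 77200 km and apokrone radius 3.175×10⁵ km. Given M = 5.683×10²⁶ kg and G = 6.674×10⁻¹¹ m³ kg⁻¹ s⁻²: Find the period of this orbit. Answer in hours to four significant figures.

μ = GM = 6.674×10⁻¹¹ × 5.683×10²⁶ = 3.793×10¹⁶ m³/s².
Semi-major axis a = (r_p + r_a)/2 = (77200 + 3.1750×10⁵)/2 = 1.9735×10⁵ km = 1.974×10⁸ m.
By Kepler's third law T = 2π√(a³/μ) = 2π × 1.424×10⁴ = 8.944×10⁴ s.
= 24.85 hours.

T ≈ 24.85 hours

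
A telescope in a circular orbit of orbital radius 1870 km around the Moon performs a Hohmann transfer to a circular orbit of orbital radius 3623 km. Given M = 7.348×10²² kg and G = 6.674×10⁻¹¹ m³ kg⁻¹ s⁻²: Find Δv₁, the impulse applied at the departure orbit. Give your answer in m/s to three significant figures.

μ = GM = 6.674×10⁻¹¹ × 7.348×10²² = 4.904×10¹² m³/s².
r₁ = 1870 km = 1.870×10⁶ m.
r₂ = 3623 km = 3.623×10⁶ m.
Transfer ellipse a_t = (r₁ + r₂)/2 = 2.746×10⁶ m.
At r₁: circular v_c1 = √(μ/r₁) = 1619 m/s; transfer-perilune v_p = √[μ(2/r₁ − 1/a_t)] = 1860 m/s.
Δv₁ = v_p − v_c1 = 240.5 m/s.

Δv ≈ 241 m/s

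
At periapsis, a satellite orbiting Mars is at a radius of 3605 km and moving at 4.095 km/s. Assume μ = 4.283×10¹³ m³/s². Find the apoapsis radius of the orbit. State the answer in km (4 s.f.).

apoapsis radius ≈ 8645 km

r_p = 3.605×10⁶ m.
Specific energy ε = v²/2 − μ/r = -3.496×10⁶ J/kg, so a = −μ/(2ε) = 6.125×10⁶ m.
The apsides satisfy r_p + r_a = 2a, so the apoapsis radius is 2a − r_p = 8.645×10⁶ m = 8645.4 km.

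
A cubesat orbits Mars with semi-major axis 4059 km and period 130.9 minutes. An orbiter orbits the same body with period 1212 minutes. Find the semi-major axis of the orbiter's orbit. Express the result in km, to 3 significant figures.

a₂ ≈ 17900 km

Kepler's third law: a³ ∝ T², so a₂ = a₁ (T₂/T₁)^(2/3).
T₂/T₁ = 9.259, (T₂/T₁)^(2/3) = 4.409.
a₂ = 4059 × 4.409 = 17900 km.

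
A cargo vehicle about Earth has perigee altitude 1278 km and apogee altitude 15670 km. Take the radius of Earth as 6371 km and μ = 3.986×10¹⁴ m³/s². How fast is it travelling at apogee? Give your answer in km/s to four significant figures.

v ≈ 3.053 km/s

r_p = 6371 + 1278 = 7649.0 km = 7.6490×10⁶ m.
r_a = 6371 + 15670 = 22041 km = 2.2041×10⁷ m.
Semi-major axis a = (r_p + r_a)/2 = 14845 km = 1.484×10⁷ m.
Vis-viva: v² = μ(2/r − 1/a) = 3.986×10¹⁴ × (9.074×10⁻⁸ − 6.736×10⁻⁸) = 9.318×10⁶ m²/s².
v = 3053 m/s = 3.053 km/s.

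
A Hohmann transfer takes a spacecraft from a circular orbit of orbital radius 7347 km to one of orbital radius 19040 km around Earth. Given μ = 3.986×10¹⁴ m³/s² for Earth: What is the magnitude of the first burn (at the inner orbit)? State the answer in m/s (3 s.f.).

r₁ = 7347 km = 7.347×10⁶ m.
r₂ = 19040 km = 1.904×10⁷ m.
Transfer ellipse a_t = (r₁ + r₂)/2 = 1.319×10⁷ m.
At r₁: circular v_c1 = √(μ/r₁) = 7366 m/s; transfer-perigee v_p = √[μ(2/r₁ − 1/a_t)] = 8848 m/s.
Δv₁ = v_p − v_c1 = 1483 m/s.

Δv ≈ 1480 m/s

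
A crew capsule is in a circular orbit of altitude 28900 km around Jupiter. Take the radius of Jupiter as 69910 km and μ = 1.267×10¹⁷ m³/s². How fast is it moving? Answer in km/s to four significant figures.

r = 69910 + 28900 = 98810 km = 9.8810×10⁷ m.
For a circular orbit v = √(μ/r) = √(1.267×10¹⁷ / 9.881×10⁷) = √(1.282×10⁹) = 35810 m/s.
That is 35.81 km/s.

v ≈ 35.81 km/s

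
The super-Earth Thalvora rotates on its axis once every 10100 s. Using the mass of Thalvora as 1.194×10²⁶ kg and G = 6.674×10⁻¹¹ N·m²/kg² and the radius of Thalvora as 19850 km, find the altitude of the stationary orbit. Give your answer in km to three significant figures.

h_sync ≈ 7560 km

μ = GM = 6.674×10⁻¹¹ × 1.194×10²⁶ = 7.969×10¹⁵ m³/s².
A synchronous orbit has period T, so by Kepler's third law a = (μT²/4π²)^(1/3).
μT²/4π² = 7.969×10¹⁵ × (1.010×10⁴)² / 39.48 = 2.059×10²² m³.
a = 2.741×10⁷ m = 27409 km.
Altitude h = a − R = 27409 − 19850 = 7558.9 km.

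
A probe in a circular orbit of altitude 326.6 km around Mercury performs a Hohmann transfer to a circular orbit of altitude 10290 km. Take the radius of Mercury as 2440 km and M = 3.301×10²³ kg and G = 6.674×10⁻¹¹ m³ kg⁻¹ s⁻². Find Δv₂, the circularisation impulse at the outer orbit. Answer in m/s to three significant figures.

μ = GM = 6.674×10⁻¹¹ × 3.301×10²³ = 2.203×10¹³ m³/s².
r₁ = 2440 + 326.6 = 2766.6 km = 2.7666×10⁶ m.
r₂ = 2440 + 10290 = 12730 km = 1.2730×10⁷ m.
Transfer ellipse a_t = (r₁ + r₂)/2 = 7.748×10⁶ m.
At r₁: circular v_c1 = √(μ/r₁) = 2822 m/s; transfer-periherm v_p = √[μ(2/r₁ − 1/a_t)] = 3617 m/s.
At r₂: circular v_c2 = √(μ/r₂) = 1316 m/s; transfer-apoherm v_a = √[μ(2/r₂ − 1/a_t)] = 786.1 m/s.
Δv₂ = v_c2 − v_a = 529.4 m/s.

Δv ≈ 529 m/s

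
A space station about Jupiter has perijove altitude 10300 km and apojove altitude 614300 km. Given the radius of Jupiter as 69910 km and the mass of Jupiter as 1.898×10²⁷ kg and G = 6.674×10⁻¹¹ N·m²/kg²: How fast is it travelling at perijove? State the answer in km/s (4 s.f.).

v ≈ 53.17 km/s

μ = GM = 6.674×10⁻¹¹ × 1.898×10²⁷ = 1.267×10¹⁷ m³/s².
r_p = 69910 + 10300 = 80210 km = 8.0210×10⁷ m.
r_a = 69910 + 614300 = 684210 km = 6.8421×10⁸ m.
Semi-major axis a = (r_p + r_a)/2 = 3.8221×10⁵ km = 3.822×10⁸ m.
Vis-viva: v² = μ(2/r − 1/a) = 1.267×10¹⁷ × (2.493×10⁻⁸ − 2.616×10⁻⁹) = 2.827×10⁹ m²/s².
v = 53170 m/s = 53.17 km/s.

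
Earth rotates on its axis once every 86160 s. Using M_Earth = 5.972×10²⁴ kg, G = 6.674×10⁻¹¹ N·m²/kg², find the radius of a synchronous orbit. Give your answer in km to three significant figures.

r_sync ≈ 42200 km

μ = GM = 6.674×10⁻¹¹ × 5.972×10²⁴ = 3.986×10¹⁴ m³/s².
A synchronous orbit has period T, so by Kepler's third law a = (μT²/4π²)^(1/3).
μT²/4π² = 3.986×10¹⁴ × (8.616×10⁴)² / 39.48 = 7.495×10²² m³.
a = 4.216×10⁷ m = 42162 km.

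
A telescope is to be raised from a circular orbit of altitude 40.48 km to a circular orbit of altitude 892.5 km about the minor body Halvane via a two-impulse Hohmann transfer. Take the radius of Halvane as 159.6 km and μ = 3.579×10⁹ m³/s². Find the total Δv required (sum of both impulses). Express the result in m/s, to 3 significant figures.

r₁ = 159.6 + 40.48 = 200.08 km = 2.0008×10⁵ m.
r₂ = 159.6 + 892.5 = 1052.1 km = 1.0521×10⁶ m.
Transfer ellipse a_t = (r₁ + r₂)/2 = 6.261×10⁵ m.
At r₁: circular v_c1 = √(μ/r₁) = 133.7 m/s; transfer-periapsis v_p = √[μ(2/r₁ − 1/a_t)] = 173.4 m/s.
Δv₁ = v_p − v_c1 = 39.63 m/s.
At r₂: circular v_c2 = √(μ/r₂) = 58.32 m/s; transfer-apoapsis v_a = √[μ(2/r₂ − 1/a_t)] = 32.97 m/s.
Δv₂ = v_c2 − v_a = 25.35 m/s.
Total Δv = Δv₁ + Δv₂ = 64.98 m/s.

Δv_total ≈ 65.0 m/s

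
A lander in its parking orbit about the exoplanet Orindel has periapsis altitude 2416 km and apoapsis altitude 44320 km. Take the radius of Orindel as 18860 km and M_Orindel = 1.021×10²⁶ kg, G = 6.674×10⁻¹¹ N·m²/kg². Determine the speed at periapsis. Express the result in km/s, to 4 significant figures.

μ = GM = 6.674×10⁻¹¹ × 1.021×10²⁶ = 6.814×10¹⁵ m³/s².
r_p = 18860 + 2416 = 21276 km = 2.1276×10⁷ m.
r_a = 18860 + 44320 = 63180 km = 6.3180×10⁷ m.
Semi-major axis a = (r_p + r_a)/2 = 42228 km = 4.223×10⁷ m.
Vis-viva: v² = μ(2/r − 1/a) = 6.814×10¹⁵ × (9.400×10⁻⁸ − 2.368×10⁻⁸) = 4.792×10⁸ m²/s².
v = 21890 m/s = 21.89 km/s.

v ≈ 21.89 km/s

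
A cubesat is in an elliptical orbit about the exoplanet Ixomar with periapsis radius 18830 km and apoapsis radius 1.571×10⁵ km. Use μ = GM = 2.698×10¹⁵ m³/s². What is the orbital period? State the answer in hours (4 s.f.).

T ≈ 27.72 hours

Semi-major axis a = (r_p + r_a)/2 = (18830 + 1.5710×10⁵)/2 = 87965 km = 8.796×10⁷ m.
By Kepler's third law T = 2π√(a³/μ) = 2π × 1.588×10⁴ = 9.980×10⁴ s.
= 27.72 hours.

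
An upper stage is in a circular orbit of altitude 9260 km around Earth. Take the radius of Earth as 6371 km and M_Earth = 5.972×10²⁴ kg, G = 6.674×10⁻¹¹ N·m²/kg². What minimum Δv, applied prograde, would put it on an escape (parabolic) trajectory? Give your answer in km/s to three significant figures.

μ = GM = 6.674×10⁻¹¹ × 5.972×10²⁴ = 3.986×10¹⁴ m³/s².
r = 6371 + 9260 = 15631 km = 1.5631×10⁷ m.
Circular speed v_c = √(μ/r) = 5050 m/s.
Escape speed v_esc = √(2μ/r) = √2 × v_c = 7141 m/s.
Δv = v_esc − v_c = 2092 m/s = 2.092 km/s.

Δv ≈ 2.09 km/s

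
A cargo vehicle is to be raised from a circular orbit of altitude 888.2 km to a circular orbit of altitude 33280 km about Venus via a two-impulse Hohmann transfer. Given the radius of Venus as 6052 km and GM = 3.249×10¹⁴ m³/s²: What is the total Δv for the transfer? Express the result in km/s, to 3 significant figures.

r₁ = 6052 + 888.2 = 6940.2 km = 6.9402×10⁶ m.
r₂ = 6052 + 33280 = 39332 km = 3.9332×10⁷ m.
Transfer ellipse a_t = (r₁ + r₂)/2 = 2.314×10⁷ m.
At r₁: circular v_c1 = √(μ/r₁) = 6842 m/s; transfer-periapsis v_p = √[μ(2/r₁ − 1/a_t)] = 8921 m/s.
Δv₁ = v_p − v_c1 = 2079 m/s.
At r₂: circular v_c2 = √(μ/r₂) = 2874 m/s; transfer-apoapsis v_a = √[μ(2/r₂ − 1/a_t)] = 1574 m/s.
Δv₂ = v_c2 − v_a = 1300 m/s.
Total Δv = Δv₁ + Δv₂ = 3379 m/s = 3.379 km/s.

Δv_total ≈ 3.38 km/s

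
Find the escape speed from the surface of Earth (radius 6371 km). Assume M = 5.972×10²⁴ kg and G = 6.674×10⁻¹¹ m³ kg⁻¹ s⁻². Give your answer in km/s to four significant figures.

μ = GM = 6.674×10⁻¹¹ × 5.972×10²⁴ = 3.986×10¹⁴ m³/s².
r = R = 6.371×10⁶ m.
Escape speed v_esc = √(2μ/r) = √(2 × 3.986×10¹⁴ / 6.371×10⁶) = √(1.251×10⁸) = 11190 m/s.
= 11.19 km/s.

v_esc ≈ 11.19 km/s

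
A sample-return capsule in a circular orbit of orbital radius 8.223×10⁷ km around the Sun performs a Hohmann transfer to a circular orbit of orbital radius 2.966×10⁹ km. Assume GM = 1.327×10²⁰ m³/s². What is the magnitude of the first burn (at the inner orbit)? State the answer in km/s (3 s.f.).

Δv ≈ 15.9 km/s

r₁ = 8.223×10⁷ km = 8.223×10¹⁰ m.
r₂ = 2.966×10⁹ km = 2.966×10¹² m.
Transfer ellipse a_t = (r₁ + r₂)/2 = 1.524×10¹² m.
At r₁: circular v_c1 = √(μ/r₁) = 40170 m/s; transfer-perihelion v_p = √[μ(2/r₁ − 1/a_t)] = 56040 m/s.
Δv₁ = v_p − v_c1 = 15870 m/s.
= 15.87 km/s.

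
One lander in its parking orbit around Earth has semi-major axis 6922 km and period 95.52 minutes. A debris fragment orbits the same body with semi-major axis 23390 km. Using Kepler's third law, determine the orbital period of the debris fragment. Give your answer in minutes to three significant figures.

T₂ ≈ 593 minutes

Kepler's third law: T² ∝ a³, so T₂ = T₁ (a₂/a₁)^(3/2).
a₂/a₁ = 3.379, (a₂/a₁)^(3/2) = 6.212.
T₂ = 95.52 × 6.212 = 593.3 minutes.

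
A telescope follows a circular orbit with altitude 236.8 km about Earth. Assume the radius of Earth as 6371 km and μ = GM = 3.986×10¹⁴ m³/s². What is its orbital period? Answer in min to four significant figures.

r = 6371 + 236.8 = 6607.8 km = 6.6078×10⁶ m.
Kepler's third law: T = 2π√(r³/μ) = 2π√((6.608×10⁶)³ / 3.986×10¹⁴).
r³/μ = 7.238×10⁵ s², so T = 2π × 8.508×10² = 5.346×10³ s.
Converting: 5.346×10³ s ÷ 60.00 = 89.09 min.

T ≈ 89.09 min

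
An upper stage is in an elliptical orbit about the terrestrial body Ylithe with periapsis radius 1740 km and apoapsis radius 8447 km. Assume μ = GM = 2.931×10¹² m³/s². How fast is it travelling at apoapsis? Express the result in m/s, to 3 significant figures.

Semi-major axis a = (r_p + r_a)/2 = 5093.5 km = 5.094×10⁶ m.
Vis-viva: v² = μ(2/r − 1/a) = 2.931×10¹² × (2.368×10⁻⁷ − 1.963×10⁻⁷) = 1.185×10⁵ m²/s².
v = 344.3 m/s.

v ≈ 344 m/s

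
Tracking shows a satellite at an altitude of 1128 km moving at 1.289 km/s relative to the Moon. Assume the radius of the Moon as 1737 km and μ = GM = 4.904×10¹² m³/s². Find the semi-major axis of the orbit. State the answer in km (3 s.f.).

a ≈ 2780 km

r = 1737 + 1128 = 2865.0 km = 2.865×10⁶ m.
Vis-viva rearranged: 1/a = 2/r − v²/μ = 6.981×10⁻⁷ − 3.388×10⁻⁷ = 3.593×10⁻⁷ m⁻¹.
a = 2.783×10⁶ m = 2783.4 km.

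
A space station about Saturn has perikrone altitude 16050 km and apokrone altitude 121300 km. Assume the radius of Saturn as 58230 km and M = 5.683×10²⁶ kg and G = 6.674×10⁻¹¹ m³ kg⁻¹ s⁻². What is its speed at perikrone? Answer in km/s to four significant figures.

v ≈ 26.88 km/s

μ = GM = 6.674×10⁻¹¹ × 5.683×10²⁶ = 3.793×10¹⁶ m³/s².
r_p = 58230 + 16050 = 74280 km = 7.4280×10⁷ m.
r_a = 58230 + 121300 = 179530 km = 1.7953×10⁸ m.
Semi-major axis a = (r_p + r_a)/2 = 1.2690×10⁵ km = 1.269×10⁸ m.
Vis-viva: v² = μ(2/r − 1/a) = 3.793×10¹⁶ × (2.693×10⁻⁸ − 7.880×10⁻⁹) = 7.224×10⁸ m²/s².
v = 26880 m/s = 26.88 km/s.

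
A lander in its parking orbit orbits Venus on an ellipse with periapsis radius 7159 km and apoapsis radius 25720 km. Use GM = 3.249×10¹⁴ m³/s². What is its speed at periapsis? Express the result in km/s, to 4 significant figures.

Semi-major axis a = (r_p + r_a)/2 = 16440 km = 1.644×10⁷ m.
Vis-viva: v² = μ(2/r − 1/a) = 3.249×10¹⁴ × (2.794×10⁻⁷ − 6.083×10⁻⁸) = 7.100×10⁷ m²/s².
v = 8426 m/s = 8.426 km/s.

v ≈ 8.426 km/s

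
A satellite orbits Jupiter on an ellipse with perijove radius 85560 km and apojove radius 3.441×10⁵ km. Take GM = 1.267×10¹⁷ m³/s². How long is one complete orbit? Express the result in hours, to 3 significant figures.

T ≈ 15.4 hours

Semi-major axis a = (r_p + r_a)/2 = (85560 + 3.4410×10⁵)/2 = 2.1483×10⁵ km = 2.148×10⁸ m.
By Kepler's third law T = 2π√(a³/μ) = 2π × 8.846×10³ = 5.558×10⁴ s.
= 15.44 hours.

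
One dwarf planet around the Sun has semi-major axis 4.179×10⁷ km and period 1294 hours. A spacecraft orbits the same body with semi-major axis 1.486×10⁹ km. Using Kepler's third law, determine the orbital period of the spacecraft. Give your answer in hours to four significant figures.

T₂ ≈ 2.744×10⁵ hours

Kepler's third law: T² ∝ a³, so T₂ = T₁ (a₂/a₁)^(3/2).
a₂/a₁ = 35.56, (a₂/a₁)^(3/2) = 212.0.
T₂ = 1294 × 212.0 = 2.744×10⁵ hours.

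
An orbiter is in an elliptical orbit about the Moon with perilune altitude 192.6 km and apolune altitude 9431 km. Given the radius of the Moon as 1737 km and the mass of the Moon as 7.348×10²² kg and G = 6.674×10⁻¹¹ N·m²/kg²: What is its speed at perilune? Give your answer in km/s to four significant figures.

μ = GM = 6.674×10⁻¹¹ × 7.348×10²² = 4.904×10¹² m³/s².
r_p = 1737 + 192.6 = 1929.6 km = 1.9296×10⁶ m.
r_a = 1737 + 9431 = 11168 km = 1.1168×10⁷ m.
Semi-major axis a = (r_p + r_a)/2 = 6548.8 km = 6.549×10⁶ m.
Vis-viva: v² = μ(2/r − 1/a) = 4.904×10¹² × (1.036×10⁻⁶ − 1.527×10⁻⁷) = 4.334×10⁶ m²/s².
v = 2082 m/s = 2.082 km/s.

v ≈ 2.082 km/s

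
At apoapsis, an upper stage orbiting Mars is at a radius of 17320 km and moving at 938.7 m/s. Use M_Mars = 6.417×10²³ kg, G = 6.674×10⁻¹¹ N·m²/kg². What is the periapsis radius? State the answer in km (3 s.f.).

μ = GM = 6.674×10⁻¹¹ × 6.417×10²³ = 4.283×10¹³ m³/s².
r_a = 1.732×10⁷ m.
Specific energy ε = v²/2 − μ/r = -2.032×10⁶ J/kg, so a = −μ/(2ε) = 1.054×10⁷ m.
The apsides satisfy r_p + r_a = 2a, so the periapsis radius is 2a − r_a = 3.755×10⁶ m = 3755.1 km.

periapsis radius ≈ 3760 km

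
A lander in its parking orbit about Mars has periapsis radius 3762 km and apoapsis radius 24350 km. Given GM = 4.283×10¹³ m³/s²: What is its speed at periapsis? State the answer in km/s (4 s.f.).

v ≈ 4.441 km/s

Semi-major axis a = (r_p + r_a)/2 = 14056 km = 1.406×10⁷ m.
Vis-viva: v² = μ(2/r − 1/a) = 4.283×10¹³ × (5.316×10⁻⁷ − 7.114×10⁻⁸) = 1.972×10⁷ m²/s².
v = 4441 m/s = 4.441 km/s.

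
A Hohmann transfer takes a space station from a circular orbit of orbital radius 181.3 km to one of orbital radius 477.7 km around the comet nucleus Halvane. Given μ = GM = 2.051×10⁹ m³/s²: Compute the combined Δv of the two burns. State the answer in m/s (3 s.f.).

r₁ = 181.3 km = 1.813×10⁵ m.
r₂ = 477.7 km = 4.777×10⁵ m.
Transfer ellipse a_t = (r₁ + r₂)/2 = 3.295×10⁵ m.
At r₁: circular v_c1 = √(μ/r₁) = 106.4 m/s; transfer-periapsis v_p = √[μ(2/r₁ − 1/a_t)] = 128.1 m/s.
Δv₁ = v_p − v_c1 = 21.70 m/s.
At r₂: circular v_c2 = √(μ/r₂) = 65.52 m/s; transfer-apoapsis v_a = √[μ(2/r₂ − 1/a_t)] = 48.60 m/s.
Δv₂ = v_c2 − v_a = 16.92 m/s.
Total Δv = Δv₁ + Δv₂ = 38.62 m/s.

Δv_total ≈ 38.6 m/s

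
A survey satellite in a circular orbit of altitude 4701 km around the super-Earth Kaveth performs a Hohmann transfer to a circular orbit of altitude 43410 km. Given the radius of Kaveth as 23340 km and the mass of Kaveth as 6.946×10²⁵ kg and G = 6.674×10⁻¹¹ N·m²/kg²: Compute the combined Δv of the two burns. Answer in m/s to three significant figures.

μ = GM = 6.674×10⁻¹¹ × 6.946×10²⁵ = 4.636×10¹⁵ m³/s².
r₁ = 23340 + 4701 = 28041 km = 2.8041×10⁷ m.
r₂ = 23340 + 43410 = 66750 km = 6.6750×10⁷ m.
Transfer ellipse a_t = (r₁ + r₂)/2 = 4.740×10⁷ m.
At r₁: circular v_c1 = √(μ/r₁) = 12860 m/s; transfer-periapsis v_p = √[μ(2/r₁ − 1/a_t)] = 15260 m/s.
Δv₁ = v_p − v_c1 = 2401 m/s.
At r₂: circular v_c2 = √(μ/r₂) = 8334 m/s; transfer-apoapsis v_a = √[μ(2/r₂ − 1/a_t)] = 6410 m/s.
Δv₂ = v_c2 − v_a = 1924 m/s.
Total Δv = Δv₁ + Δv₂ = 4325 m/s.

Δv_total ≈ 4320 m/s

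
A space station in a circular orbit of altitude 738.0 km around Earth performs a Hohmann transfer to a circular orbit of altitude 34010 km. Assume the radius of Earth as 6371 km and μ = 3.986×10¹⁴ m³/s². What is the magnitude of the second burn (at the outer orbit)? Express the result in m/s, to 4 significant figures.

Δv ≈ 1423 m/s

r₁ = 6371 + 738.0 = 7109.0 km = 7.1090×10⁶ m.
r₂ = 6371 + 34010 = 40381 km = 4.0381×10⁷ m.
Transfer ellipse a_t = (r₁ + r₂)/2 = 2.374×10⁷ m.
At r₁: circular v_c1 = √(μ/r₁) = 7488 m/s; transfer-perigee v_p = √[μ(2/r₁ − 1/a_t)] = 9765 m/s.
At r₂: circular v_c2 = √(μ/r₂) = 3142 m/s; transfer-apogee v_a = √[μ(2/r₂ − 1/a_t)] = 1719 m/s.
Δv₂ = v_c2 − v_a = 1423 m/s.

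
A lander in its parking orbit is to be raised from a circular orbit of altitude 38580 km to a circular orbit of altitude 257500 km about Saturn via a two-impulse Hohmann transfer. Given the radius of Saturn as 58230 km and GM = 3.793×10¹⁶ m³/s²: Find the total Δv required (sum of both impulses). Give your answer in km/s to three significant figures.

Δv_total ≈ 8.15 km/s

r₁ = 58230 + 38580 = 96810 km = 9.6810×10⁷ m.
r₂ = 58230 + 257500 = 315730 km = 3.1573×10⁸ m.
Transfer ellipse a_t = (r₁ + r₂)/2 = 2.063×10⁸ m.
At r₁: circular v_c1 = √(μ/r₁) = 19790 m/s; transfer-perikrone v_p = √[μ(2/r₁ − 1/a_t)] = 24490 m/s.
Δv₁ = v_p − v_c1 = 4695 m/s.
At r₂: circular v_c2 = √(μ/r₂) = 10960 m/s; transfer-apokrone v_a = √[μ(2/r₂ − 1/a_t)] = 7509 m/s.
Δv₂ = v_c2 − v_a = 3452 m/s.
Total Δv = Δv₁ + Δv₂ = 8147 m/s = 8.147 km/s.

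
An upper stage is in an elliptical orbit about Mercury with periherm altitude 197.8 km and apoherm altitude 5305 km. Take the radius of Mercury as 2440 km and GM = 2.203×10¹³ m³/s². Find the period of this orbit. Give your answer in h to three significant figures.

r_p = 2440 + 197.8 = 2637.8 km = 2.6378×10⁶ m.
r_a = 2440 + 5305 = 7745.0 km = 7.7450×10⁶ m.
Semi-major axis a = (r_p + r_a)/2 = (2637.8 + 7745.0)/2 = 5191.4 km = 5.191×10⁶ m.
By Kepler's third law T = 2π√(a³/μ) = 2π × 2.520×10³ = 1.583×10⁴ s.
= 4.398 h.

T ≈ 4.40 h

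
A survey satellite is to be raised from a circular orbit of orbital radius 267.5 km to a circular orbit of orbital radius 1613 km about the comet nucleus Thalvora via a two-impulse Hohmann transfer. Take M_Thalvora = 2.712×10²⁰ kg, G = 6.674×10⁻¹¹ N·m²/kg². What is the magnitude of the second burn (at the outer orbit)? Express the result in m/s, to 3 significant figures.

μ = GM = 6.674×10⁻¹¹ × 2.712×10²⁰ = 1.810×10¹⁰ m³/s².
r₁ = 267.5 km = 2.675×10⁵ m.
r₂ = 1613 km = 1.613×10⁶ m.
Transfer ellipse a_t = (r₁ + r₂)/2 = 9.402×10⁵ m.
At r₁: circular v_c1 = √(μ/r₁) = 260.1 m/s; transfer-periapsis v_p = √[μ(2/r₁ − 1/a_t)] = 340.7 m/s.
At r₂: circular v_c2 = √(μ/r₂) = 105.9 m/s; transfer-apoapsis v_a = √[μ(2/r₂ − 1/a_t)] = 56.50 m/s.
Δv₂ = v_c2 − v_a = 49.43 m/s.

Δv ≈ 49.4 m/s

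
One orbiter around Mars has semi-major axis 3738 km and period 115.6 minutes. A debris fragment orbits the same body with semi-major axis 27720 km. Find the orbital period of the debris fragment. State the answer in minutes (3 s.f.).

T₂ ≈ 2330 minutes

Kepler's third law: T² ∝ a³, so T₂ = T₁ (a₂/a₁)^(3/2).
a₂/a₁ = 7.416, (a₂/a₁)^(3/2) = 20.19.
T₂ = 115.6 × 20.19 = 2334 minutes.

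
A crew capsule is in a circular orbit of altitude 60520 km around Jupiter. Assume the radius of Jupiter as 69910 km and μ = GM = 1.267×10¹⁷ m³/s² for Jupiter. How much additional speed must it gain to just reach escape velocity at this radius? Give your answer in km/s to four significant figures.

r = 69910 + 60520 = 130430 km = 1.3043×10⁸ m.
Circular speed v_c = √(μ/r) = 31170 m/s.
Escape speed v_esc = √(2μ/r) = √2 × v_c = 44080 m/s.
Δv = v_esc − v_c = 12910 m/s = 12.91 km/s.

Δv ≈ 12.91 km/s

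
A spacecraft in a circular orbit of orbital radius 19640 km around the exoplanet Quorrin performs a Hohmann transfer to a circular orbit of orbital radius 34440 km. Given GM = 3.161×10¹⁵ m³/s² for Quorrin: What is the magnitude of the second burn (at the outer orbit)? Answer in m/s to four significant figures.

Δv ≈ 1415 m/s

r₁ = 19640 km = 1.964×10⁷ m.
r₂ = 34440 km = 3.444×10⁷ m.
Transfer ellipse a_t = (r₁ + r₂)/2 = 2.704×10⁷ m.
At r₁: circular v_c1 = √(μ/r₁) = 12690 m/s; transfer-periapsis v_p = √[μ(2/r₁ − 1/a_t)] = 14320 m/s.
At r₂: circular v_c2 = √(μ/r₂) = 9580 m/s; transfer-apoapsis v_a = √[μ(2/r₂ − 1/a_t)] = 8165 m/s.
Δv₂ = v_c2 − v_a = 1415 m/s.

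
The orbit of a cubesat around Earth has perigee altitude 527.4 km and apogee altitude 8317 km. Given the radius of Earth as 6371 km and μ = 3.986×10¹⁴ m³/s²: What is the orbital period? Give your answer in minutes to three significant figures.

T ≈ 186 minutes

r_p = 6371 + 527.4 = 6898.4 km = 6.8984×10⁶ m.
r_a = 6371 + 8317 = 14688 km = 1.4688×10⁷ m.
Semi-major axis a = (r_p + r_a)/2 = (6898.4 + 14688)/2 = 10793 km = 1.079×10⁷ m.
By Kepler's third law T = 2π√(a³/μ) = 2π × 1.776×10³ = 1.116×10⁴ s.
= 186.0 minutes.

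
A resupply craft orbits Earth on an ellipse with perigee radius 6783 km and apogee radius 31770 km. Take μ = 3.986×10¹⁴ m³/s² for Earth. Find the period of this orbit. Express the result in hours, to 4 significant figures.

T ≈ 7.399 hours

Semi-major axis a = (r_p + r_a)/2 = (6783.0 + 31770)/2 = 19276 km = 1.928×10⁷ m.
By Kepler's third law T = 2π√(a³/μ) = 2π × 4.239×10³ = 2.664×10⁴ s.
= 7.399 hours.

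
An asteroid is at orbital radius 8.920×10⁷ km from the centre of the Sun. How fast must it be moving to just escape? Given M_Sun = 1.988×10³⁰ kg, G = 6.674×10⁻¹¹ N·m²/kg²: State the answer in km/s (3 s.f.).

v_esc ≈ 54.5 km/s

μ = GM = 6.674×10⁻¹¹ × 1.988×10³⁰ = 1.327×10²⁰ m³/s².
r = 8.920×10⁷ km = 8.920×10¹⁰ m.
Escape speed v_esc = √(2μ/r) = √(2 × 1.327×10²⁰ / 8.920×10¹⁰) = √(2.975×10⁹) = 54540 m/s.
= 54.54 km/s.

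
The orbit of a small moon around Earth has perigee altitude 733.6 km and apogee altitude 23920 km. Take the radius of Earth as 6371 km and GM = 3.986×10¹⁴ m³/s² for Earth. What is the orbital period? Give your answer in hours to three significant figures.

T ≈ 7.07 hours

r_p = 6371 + 733.6 = 7104.6 km = 7.1046×10⁶ m.
r_a = 6371 + 23920 = 30291 km = 3.0291×10⁷ m.
Semi-major axis a = (r_p + r_a)/2 = (7104.6 + 30291)/2 = 18698 km = 1.870×10⁷ m.
By Kepler's third law T = 2π√(a³/μ) = 2π × 4.050×10³ = 2.544×10⁴ s.
= 7.068 hours.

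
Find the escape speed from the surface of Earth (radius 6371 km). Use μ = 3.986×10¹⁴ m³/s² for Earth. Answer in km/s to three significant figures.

v_esc ≈ 11.2 km/s

r = R = 6.371×10⁶ m.
Escape speed v_esc = √(2μ/r) = √(2 × 3.986×10¹⁴ / 6.371×10⁶) = √(1.251×10⁸) = 11190 m/s.
= 11.19 km/s.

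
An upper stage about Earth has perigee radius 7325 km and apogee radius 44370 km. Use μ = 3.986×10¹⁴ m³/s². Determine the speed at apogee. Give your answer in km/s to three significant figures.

Semi-major axis a = (r_p + r_a)/2 = 25848 km = 2.585×10⁷ m.
Vis-viva: v² = μ(2/r − 1/a) = 3.986×10¹⁴ × (4.508×10⁻⁸ − 3.869×10⁻⁸) = 2.546×10⁶ m²/s².
v = 1596 m/s = 1.596 km/s.

v ≈ 1.60 km/s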